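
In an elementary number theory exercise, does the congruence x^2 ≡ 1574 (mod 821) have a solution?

no

Reduce the numerator: 1574 ≡ 753 (mod 821), so (1574|821) = (753|821).
753 ≡ 1 (mod 4), so quadratic reciprocity gives (753|821) = (821|753). Reduce: 821 ≡ 68 (mod 753). Now have (68|753).
Factor out 2: 68 = 2^2·17. Since 753 ≡ 1 (mod 8), (2|753) = +1, and (2|753)^2 = +1. Now have (17|753).
17 ≡ 1 (mod 4), so quadratic reciprocity gives (17|753) = (753|17). Reduce: 753 ≡ 5 (mod 17). Now have (5|17).
5 ≡ 1 (mod 4), so quadratic reciprocity gives (5|17) = (17|5). Reduce: 17 ≡ 2 (mod 5). Now have (2|5).
Factor out 2: 2 = 2. Since 5 ≡ 5 (mod 8), (2|5) = -1. Now have -(1|5).
(1|5) = 1. Collecting the sign factors: -1.
The Legendre symbol is -1, so x^2 ≡ 1574 (mod 821) has no solution.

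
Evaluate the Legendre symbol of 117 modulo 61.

Reduce the numerator: 117 ≡ 56 (mod 61), so (117/61) = (56/61).
Factor out 2: 56 = 2^3·7. Since 61 ≡ 5 (mod 8), (2/61) = -1, and (2/61)^3 = -1. Now have -(7/61).
61 ≡ 1 (mod 4), so quadratic reciprocity gives (7/61) = (61/7). Reduce: 61 ≡ 5 (mod 7). Now have -(5/7).
5 ≡ 1 (mod 4), so quadratic reciprocity gives (5/7) = (7/5). Reduce: 7 ≡ 2 (mod 5). Now have -(2/5).
Factor out 2: 2 = 2. Since 5 ≡ 5 (mod 8), (2/5) = -1. Now have (1/5).
(1/5) = 1. Collecting the sign factors: 1.

1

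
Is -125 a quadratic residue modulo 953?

(-125/953)
  = (828/953)    [-125 ≡ 828 mod 953]
  = (207/953)    [953 ≡ 1 mod 8 ⇒ (2/953)^2 = +1]
  = (953/207)    [QR: 953 ≡ 1 mod 4, sign kept]
  = (125/207)    [953 ≡ 125 mod 207]
  = (207/125)    [QR: 125 ≡ 1 mod 4, sign kept]
  = (82/125)    [207 ≡ 82 mod 125]
  = -(41/125)    [125 ≡ 5 mod 8 ⇒ (2/125) = -1]
  = -(125/41)    [QR: 41 ≡ 1 mod 4, sign kept]
  = -(2/41)    [125 ≡ 2 mod 41]
  = -(1/41)    [41 ≡ 1 mod 8 ⇒ (2/41) = +1]
  = -1    [(1/41) = 1]
(-125/953) = -1, and 953 is prime, so -125 is not a quadratic residue mod 953.

no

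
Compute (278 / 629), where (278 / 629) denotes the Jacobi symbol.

(278 / 629)
  = -(139 / 629)    [629 ≡ 5 mod 8 ⇒ (2 / 629) = -1]
  = -(629 / 139)    [QR: 629 ≡ 1 mod 4, sign kept]
  = -(73 / 139)    [629 ≡ 73 mod 139]
  = -(139 / 73)    [QR: 73 ≡ 1 mod 4, sign kept]
  = -(66 / 73)    [139 ≡ 66 mod 73]
  = -(33 / 73)    [73 ≡ 1 mod 8 ⇒ (2 / 73) = +1]
  = -(73 / 33)    [QR: 33 ≡ 1 mod 4, sign kept]
  = -(7 / 33)    [73 ≡ 7 mod 33]
  = -(33 / 7)    [QR: 33 ≡ 1 mod 4, sign kept]
  = -(5 / 7)    [33 ≡ 5 mod 7]
  = -(7 / 5)    [QR: 5 ≡ 1 mod 4, sign kept]
  = -(2 / 5)    [7 ≡ 2 mod 5]
  = (1 / 5)    [5 ≡ 5 mod 8 ⇒ (2 / 5) = -1]
  = 1    [(1 / 5) = 1]

1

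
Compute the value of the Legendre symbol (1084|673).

-1

(1084|673)
  = (411|673)    [1084 ≡ 411 mod 673]
  = (673|411)    [QR: 673 ≡ 1 mod 4, sign kept]
  = (262|411)    [673 ≡ 262 mod 411]
  = -(131|411)    [411 ≡ 3 mod 8 ⇒ (2|411) = -1]
  = (411|131)    [QR: both ≡ 3 mod 4, sign flips]
  = (18|131)    [411 ≡ 18 mod 131]
  = -(9|131)    [131 ≡ 3 mod 8 ⇒ (2|131) = -1]
  = -(131|9)    [QR: 9 ≡ 1 mod 4, sign kept]
  = -(5|9)    [131 ≡ 5 mod 9]
  = -(9|5)    [QR: 5 ≡ 1 mod 4, sign kept]
  = -(4|5)    [9 ≡ 4 mod 5]
  = -(1|5)    [5 ≡ 5 mod 8 ⇒ (2|5)^2 = +1]
  = -1    [(1|5) = 1]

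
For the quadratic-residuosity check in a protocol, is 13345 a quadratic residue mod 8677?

(13345|8677)
  = (4668|8677)    [13345 ≡ 4668 mod 8677]
  = (1167|8677)    [8677 ≡ 5 mod 8 ⇒ (2|8677)^2 = +1]
  = (8677|1167)    [QR: 8677 ≡ 1 mod 4, sign kept]
  = (508|1167)    [8677 ≡ 508 mod 1167]
  = (127|1167)    [1167 ≡ 7 mod 8 ⇒ (2|1167)^2 = +1]
  = -(1167|127)    [QR: both ≡ 3 mod 4, sign flips]
  = -(24|127)    [1167 ≡ 24 mod 127]
  = -(3|127)    [127 ≡ 7 mod 8 ⇒ (2|127)^3 = +1]
  = (127|3)    [QR: both ≡ 3 mod 4, sign flips]
  = (1|3)    [127 ≡ 1 mod 3]
  = 1    [(1|3) = 1]
The Legendre symbol is 1, so x^2 ≡ 13345 (mod 8677) has solution.

yes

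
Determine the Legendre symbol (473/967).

-1

473 ≡ 1 (mod 4), so quadratic reciprocity gives (473/967) = (967/473). Reduce: 967 ≡ 21 (mod 473). Now have (21/473).
21 ≡ 1 (mod 4), so quadratic reciprocity gives (21/473) = (473/21). Reduce: 473 ≡ 11 (mod 21). Now have (11/21).
21 ≡ 1 (mod 4), so quadratic reciprocity gives (11/21) = (21/11). Reduce: 21 ≡ 10 (mod 11). Now have (10/11).
Factor out 2: 10 = 2·5. Since 11 ≡ 3 (mod 8), (2/11) = -1. Now have -(5/11).
5 ≡ 1 (mod 4), so quadratic reciprocity gives (5/11) = (11/5). Reduce: 11 ≡ 1 (mod 5). Now have -(1/5).
(1/5) = 1. Collecting the sign factors: -1.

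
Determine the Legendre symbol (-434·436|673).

By multiplicativity, (-434·436|673) = (-434|673)·(436|673).
First factor (-434|673):
(-434|673)
  = (434|673)    [673 ≡ 1 mod 4 ⇒ (-1|673) = +1]
  = (217|673)    [673 ≡ 1 mod 8 ⇒ (2|673) = +1]
  = (673|217)    [QR: 217 ≡ 1 mod 4, sign kept]
  = (22|217)    [673 ≡ 22 mod 217]
  = (11|217)    [217 ≡ 1 mod 8 ⇒ (2|217) = +1]
  = (217|11)    [QR: 217 ≡ 1 mod 4, sign kept]
  = (8|11)    [217 ≡ 8 mod 11]
  = -(1|11)    [11 ≡ 3 mod 8 ⇒ (2|11)^3 = -1]
  = -1    [(1|11) = 1]
Second factor (436|673):
(436|673)
  = (109|673)    [673 ≡ 1 mod 8 ⇒ (2|673)^2 = +1]
  = (673|109)    [QR: 109 ≡ 1 mod 4, sign kept]
  = (19|109)    [673 ≡ 19 mod 109]
  = (109|19)    [QR: 109 ≡ 1 mod 4, sign kept]
  = (14|19)    [109 ≡ 14 mod 19]
  = -(7|19)    [19 ≡ 3 mod 8 ⇒ (2|19) = -1]
  = (19|7)    [QR: both ≡ 3 mod 4, sign flips]
  = (5|7)    [19 ≡ 5 mod 7]
  = (7|5)    [QR: 5 ≡ 1 mod 4, sign kept]
  = (2|5)    [7 ≡ 2 mod 5]
  = -(1|5)    [5 ≡ 5 mod 8 ⇒ (2|5) = -1]
  = -1    [(1|5) = 1]
Product: (-1)·(-1) = 1.

1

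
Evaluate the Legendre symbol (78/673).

1

Factor out 2: 78 = 2·39. Since 673 ≡ 1 (mod 8), (2/673) = +1. Now have (39/673).
673 ≡ 1 (mod 4), so quadratic reciprocity gives (39/673) = (673/39). Reduce: 673 ≡ 10 (mod 39). Now have (10/39).
Factor out 2: 10 = 2·5. Since 39 ≡ 7 (mod 8), (2/39) = +1. Now have (5/39).
5 ≡ 1 (mod 4), so quadratic reciprocity gives (5/39) = (39/5). Reduce: 39 ≡ 4 (mod 5). Now have (4/5).
Factor out 2: 4 = 2^2. Since 5 ≡ 5 (mod 8), (2/5) = -1, and (2/5)^2 = +1. Now have (1/5).
(1/5) = 1. Collecting the sign factors: 1.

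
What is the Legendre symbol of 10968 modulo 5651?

Reduce the numerator: 10968 ≡ 5317 (mod 5651), so (10968/5651) = (5317/5651).
5317 ≡ 1 (mod 4), so quadratic reciprocity gives (5317/5651) = (5651/5317). Reduce: 5651 ≡ 334 (mod 5317). Now have (334/5317).
Factor out 2: 334 = 2·167. Since 5317 ≡ 5 (mod 8), (2/5317) = -1. Now have -(167/5317).
5317 ≡ 1 (mod 4), so quadratic reciprocity gives (167/5317) = (5317/167). Reduce: 5317 ≡ 140 (mod 167). Now have -(140/167).
Factor out 2: 140 = 2^2·35. Since 167 ≡ 7 (mod 8), (2/167) = +1, and (2/167)^2 = +1. Now have -(35/167).
Both 35 ≡ 3 and 167 ≡ 3 (mod 4), so reciprocity gives (35/167) = -(167/35). Reduce: 167 ≡ 27 (mod 35). Now have (27/35).
Both 27 ≡ 3 and 35 ≡ 3 (mod 4), so reciprocity gives (27/35) = -(35/27). Reduce: 35 ≡ 8 (mod 27). Now have -(8/27).
Factor out 2: 8 = 2^3. Since 27 ≡ 3 (mod 8), (2/27) = -1, and (2/27)^3 = -1. Now have (1/27).
(1/27) = 1. Collecting the sign factors: 1.

1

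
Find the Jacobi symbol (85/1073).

-1

(85/1073)
  = (1073/85)    [QR: 85 ≡ 1 mod 4, sign kept]
  = (53/85)    [1073 ≡ 53 mod 85]
  = (85/53)    [QR: 53 ≡ 1 mod 4, sign kept]
  = (32/53)    [85 ≡ 32 mod 53]
  = -(1/53)    [53 ≡ 5 mod 8 ⇒ (2/53)^5 = -1]
  = -1    [(1/53) = 1]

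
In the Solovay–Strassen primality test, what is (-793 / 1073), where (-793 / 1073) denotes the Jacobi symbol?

(-793 / 1073)
  = (793 / 1073)    [1073 ≡ 1 mod 4 ⇒ (-1 / 1073) = +1]
  = (1073 / 793)    [QR: 793 ≡ 1 mod 4, sign kept]
  = (280 / 793)    [1073 ≡ 280 mod 793]
  = (35 / 793)    [793 ≡ 1 mod 8 ⇒ (2 / 793)^3 = +1]
  = (793 / 35)    [QR: 793 ≡ 1 mod 4, sign kept]
  = (23 / 35)    [793 ≡ 23 mod 35]
  = -(35 / 23)    [QR: both ≡ 3 mod 4, sign flips]
  = -(12 / 23)    [35 ≡ 12 mod 23]
  = -(3 / 23)    [23 ≡ 7 mod 8 ⇒ (2 / 23)^2 = +1]
  = (23 / 3)    [QR: both ≡ 3 mod 4, sign flips]
  = (2 / 3)    [23 ≡ 2 mod 3]
  = -(1 / 3)    [3 ≡ 3 mod 8 ⇒ (2 / 3) = -1]
  = -1    [(1 / 3) = 1]

-1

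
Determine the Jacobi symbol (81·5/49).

1

By multiplicativity, (81·5/49) = (81/49)·(5/49).
First factor (81/49):
Reduce the numerator: 81 ≡ 32 (mod 49), so (81/49) = (32/49).
Factor out 2: 32 = 2^5. Since 49 ≡ 1 (mod 8), (2/49) = +1, and (2/49)^5 = +1. Now have (1/49).
(1/49) = 1. Collecting the sign factors: 1.
Second factor (5/49):
5 ≡ 1 (mod 4), so quadratic reciprocity gives (5/49) = (49/5). Reduce: 49 ≡ 4 (mod 5). Now have (4/5).
Factor out 2: 4 = 2^2. Since 5 ≡ 5 (mod 8), (2/5) = -1, and (2/5)^2 = +1. Now have (1/5).
(1/5) = 1. Collecting the sign factors: 1.
Product: (1)·(1) = 1.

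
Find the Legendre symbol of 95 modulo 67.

-1

(95/67)
  = (28/67)    [95 ≡ 28 mod 67]
  = (7/67)    [67 ≡ 3 mod 8 ⇒ (2/67)^2 = +1]
  = -(67/7)    [QR: both ≡ 3 mod 4, sign flips]
  = -(4/7)    [67 ≡ 4 mod 7]
  = -(1/7)    [7 ≡ 7 mod 8 ⇒ (2/7)^2 = +1]
  = -1    [(1/7) = 1]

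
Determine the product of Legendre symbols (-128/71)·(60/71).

-1

By multiplicativity, (-128·60/71) = (-128/71)·(60/71).
First factor (-128/71):
(-128/71)
  = (14/71)    [-128 ≡ 14 mod 71]
  = (7/71)    [71 ≡ 7 mod 8 ⇒ (2/71) = +1]
  = -(71/7)    [QR: both ≡ 3 mod 4, sign flips]
  = -(1/7)    [71 ≡ 1 mod 7]
  = -1    [(1/7) = 1]
Second factor (60/71):
(60/71)
  = (15/71)    [71 ≡ 7 mod 8 ⇒ (2/71)^2 = +1]
  = -(71/15)    [QR: both ≡ 3 mod 4, sign flips]
  = -(11/15)    [71 ≡ 11 mod 15]
  = (15/11)    [QR: both ≡ 3 mod 4, sign flips]
  = (4/11)    [15 ≡ 4 mod 11]
  = (1/11)    [11 ≡ 3 mod 8 ⇒ (2/11)^2 = +1]
  = 1    [(1/11) = 1]
Product: (-1)·(1) = -1.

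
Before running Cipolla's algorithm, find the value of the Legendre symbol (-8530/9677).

Pull out -1: (-8530/9677) = (-1/9677)·(8530/9677). Since 9677 ≡ 1 (mod 4), (-1/9677) = +1. Now have (8530/9677).
Factor out 2: 8530 = 2·4265. Since 9677 ≡ 5 (mod 8), (2/9677) = -1. Now have -(4265/9677).
4265 ≡ 1 (mod 4), so quadratic reciprocity gives (4265/9677) = (9677/4265). Reduce: 9677 ≡ 1147 (mod 4265). Now have -(1147/4265).
4265 ≡ 1 (mod 4), so quadratic reciprocity gives (1147/4265) = (4265/1147). Reduce: 4265 ≡ 824 (mod 1147). Now have -(824/1147).
Factor out 2: 824 = 2^3·103. Since 1147 ≡ 3 (mod 8), (2/1147) = -1, and (2/1147)^3 = -1. Now have (103/1147).
Both 103 ≡ 3 and 1147 ≡ 3 (mod 4), so reciprocity gives (103/1147) = -(1147/103). Reduce: 1147 ≡ 14 (mod 103). Now have -(14/103).
Factor out 2: 14 = 2·7. Since 103 ≡ 7 (mod 8), (2/103) = +1. Now have -(7/103).
Both 7 ≡ 3 and 103 ≡ 3 (mod 4), so reciprocity gives (7/103) = -(103/7). Reduce: 103 ≡ 5 (mod 7). Now have (5/7).
5 ≡ 1 (mod 4), so quadratic reciprocity gives (5/7) = (7/5). Reduce: 7 ≡ 2 (mod 5). Now have (2/5).
Factor out 2: 2 = 2. Since 5 ≡ 5 (mod 8), (2/5) = -1. Now have -(1/5).
(1/5) = 1. Collecting the sign factors: -1.

-1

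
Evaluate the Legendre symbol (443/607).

Both 443 ≡ 3 and 607 ≡ 3 (mod 4), so reciprocity gives (443/607) = -(607/443). Reduce: 607 ≡ 164 (mod 443). Now have -(164/443).
Factor out 2: 164 = 2^2·41. Since 443 ≡ 3 (mod 8), (2/443) = -1, and (2/443)^2 = +1. Now have -(41/443).
41 ≡ 1 (mod 4), so quadratic reciprocity gives (41/443) = (443/41). Reduce: 443 ≡ 33 (mod 41). Now have -(33/41).
33 ≡ 1 (mod 4), so quadratic reciprocity gives (33/41) = (41/33). Reduce: 41 ≡ 8 (mod 33). Now have -(8/33).
Factor out 2: 8 = 2^3. Since 33 ≡ 1 (mod 8), (2/33) = +1, and (2/33)^3 = +1. Now have -(1/33).
(1/33) = 1. Collecting the sign factors: -1.

-1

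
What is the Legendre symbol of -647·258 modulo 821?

By multiplicativity, (-647·258/821) = (-647/821)·(258/821).
First factor (-647/821):
Reduce the numerator: -647 ≡ 174 (mod 821), so (-647/821) = (174/821).
Factor out 2: 174 = 2·87. Since 821 ≡ 5 (mod 8), (2/821) = -1. Now have -(87/821).
821 ≡ 1 (mod 4), so quadratic reciprocity gives (87/821) = (821/87). Reduce: 821 ≡ 38 (mod 87). Now have -(38/87).
Factor out 2: 38 = 2·19. Since 87 ≡ 7 (mod 8), (2/87) = +1. Now have -(19/87).
Both 19 ≡ 3 and 87 ≡ 3 (mod 4), so reciprocity gives (19/87) = -(87/19). Reduce: 87 ≡ 11 (mod 19). Now have (11/19).
Both 11 ≡ 3 and 19 ≡ 3 (mod 4), so reciprocity gives (11/19) = -(19/11). Reduce: 19 ≡ 8 (mod 11). Now have -(8/11).
Factor out 2: 8 = 2^3. Since 11 ≡ 3 (mod 8), (2/11) = -1, and (2/11)^3 = -1. Now have (1/11).
(1/11) = 1. Collecting the sign factors: 1.
Second factor (258/821):
Factor out 2: 258 = 2·129. Since 821 ≡ 5 (mod 8), (2/821) = -1. Now have -(129/821).
129 ≡ 1 (mod 4), so quadratic reciprocity gives (129/821) = (821/129). Reduce: 821 ≡ 47 (mod 129). Now have -(47/129).
129 ≡ 1 (mod 4), so quadratic reciprocity gives (47/129) = (129/47). Reduce: 129 ≡ 35 (mod 47). Now have -(35/47).
Both 35 ≡ 3 and 47 ≡ 3 (mod 4), so reciprocity gives (35/47) = -(47/35). Reduce: 47 ≡ 12 (mod 35). Now have (12/35).
Factor out 2: 12 = 2^2·3. Since 35 ≡ 3 (mod 8), (2/35) = -1, and (2/35)^2 = +1. Now have (3/35).
Both 3 ≡ 3 and 35 ≡ 3 (mod 4), so reciprocity gives (3/35) = -(35/3). Reduce: 35 ≡ 2 (mod 3). Now have -(2/3).
Factor out 2: 2 = 2. Since 3 ≡ 3 (mod 8), (2/3) = -1. Now have (1/3).
(1/3) = 1. Collecting the sign factors: 1.
Product: (1)·(1) = 1.

1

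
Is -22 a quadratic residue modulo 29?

yes

(-22|29)
  = (7|29)    [-22 ≡ 7 mod 29]
  = (29|7)    [QR: 29 ≡ 1 mod 4, sign kept]
  = (1|7)    [29 ≡ 1 mod 7]
  = 1    [(1|7) = 1]
The Legendre symbol is 1, so x^2 ≡ -22 (mod 29) has solution.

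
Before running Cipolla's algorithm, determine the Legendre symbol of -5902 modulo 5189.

1

Reduce the numerator: -5902 ≡ 4476 (mod 5189), so (-5902/5189) = (4476/5189).
Factor out 2: 4476 = 2^2·1119. Since 5189 ≡ 5 (mod 8), (2/5189) = -1, and (2/5189)^2 = +1. Now have (1119/5189).
5189 ≡ 1 (mod 4), so quadratic reciprocity gives (1119/5189) = (5189/1119). Reduce: 5189 ≡ 713 (mod 1119). Now have (713/1119).
713 ≡ 1 (mod 4), so quadratic reciprocity gives (713/1119) = (1119/713). Reduce: 1119 ≡ 406 (mod 713). Now have (406/713).
Factor out 2: 406 = 2·203. Since 713 ≡ 1 (mod 8), (2/713) = +1. Now have (203/713).
713 ≡ 1 (mod 4), so quadratic reciprocity gives (203/713) = (713/203). Reduce: 713 ≡ 104 (mod 203). Now have (104/203).
Factor out 2: 104 = 2^3·13. Since 203 ≡ 3 (mod 8), (2/203) = -1, and (2/203)^3 = -1. Now have -(13/203).
13 ≡ 1 (mod 4), so quadratic reciprocity gives (13/203) = (203/13). Reduce: 203 ≡ 8 (mod 13). Now have -(8/13).
Factor out 2: 8 = 2^3. Since 13 ≡ 5 (mod 8), (2/13) = -1, and (2/13)^3 = -1. Now have (1/13).
(1/13) = 1. Collecting the sign factors: 1.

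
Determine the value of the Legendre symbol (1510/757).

1

Reduce the numerator: 1510 ≡ 753 (mod 757), so (1510/757) = (753/757).
753 ≡ 1 (mod 4), so quadratic reciprocity gives (753/757) = (757/753). Reduce: 757 ≡ 4 (mod 753). Now have (4/753).
Factor out 2: 4 = 2^2. Since 753 ≡ 1 (mod 8), (2/753) = +1, and (2/753)^2 = +1. Now have (1/753).
(1/753) = 1. Collecting the sign factors: 1.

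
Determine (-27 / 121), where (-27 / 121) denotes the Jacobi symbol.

(-27 / 121)
  = (94 / 121)    [-27 ≡ 94 mod 121]
  = (47 / 121)    [121 ≡ 1 mod 8 ⇒ (2 / 121) = +1]
  = (121 / 47)    [QR: 121 ≡ 1 mod 4, sign kept]
  = (27 / 47)    [121 ≡ 27 mod 47]
  = -(47 / 27)    [QR: both ≡ 3 mod 4, sign flips]
  = -(20 / 27)    [47 ≡ 20 mod 27]
  = -(5 / 27)    [27 ≡ 3 mod 8 ⇒ (2 / 27)^2 = +1]
  = -(27 / 5)    [QR: 5 ≡ 1 mod 4, sign kept]
  = -(2 / 5)    [27 ≡ 2 mod 5]
  = (1 / 5)    [5 ≡ 5 mod 8 ⇒ (2 / 5) = -1]
  = 1    [(1 / 5) = 1]

1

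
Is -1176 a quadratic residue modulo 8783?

no

Reduce the numerator: -1176 ≡ 7607 (mod 8783), so (-1176/8783) = (7607/8783).
Both 7607 ≡ 3 and 8783 ≡ 3 (mod 4), so reciprocity gives (7607/8783) = -(8783/7607). Reduce: 8783 ≡ 1176 (mod 7607). Now have -(1176/7607).
Factor out 2: 1176 = 2^3·147. Since 7607 ≡ 7 (mod 8), (2/7607) = +1, and (2/7607)^3 = +1. Now have -(147/7607).
Both 147 ≡ 3 and 7607 ≡ 3 (mod 4), so reciprocity gives (147/7607) = -(7607/147). Reduce: 7607 ≡ 110 (mod 147). Now have (110/147).
Factor out 2: 110 = 2·55. Since 147 ≡ 3 (mod 8), (2/147) = -1. Now have -(55/147).
Both 55 ≡ 3 and 147 ≡ 3 (mod 4), so reciprocity gives (55/147) = -(147/55). Reduce: 147 ≡ 37 (mod 55). Now have (37/55).
37 ≡ 1 (mod 4), so quadratic reciprocity gives (37/55) = (55/37). Reduce: 55 ≡ 18 (mod 37). Now have (18/37).
Factor out 2: 18 = 2·9. Since 37 ≡ 5 (mod 8), (2/37) = -1. Now have -(9/37).
9 ≡ 1 (mod 4), so quadratic reciprocity gives (9/37) = (37/9). Reduce: 37 ≡ 1 (mod 9). Now have -(1/9).
(1/9) = 1. Collecting the sign factors: -1.
(-1176/8783) = -1, and 8783 is prime, so -1176 is not a quadratic residue mod 8783.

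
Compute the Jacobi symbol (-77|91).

0

(-77|91)
  = (14|91)    [-77 ≡ 14 mod 91]
  = -(7|91)    [91 ≡ 3 mod 8 ⇒ (2|91) = -1]
  = (91|7)    [QR: both ≡ 3 mod 4, sign flips]
  = (0|7)    [91 ≡ 0 mod 7]
  = 0    [numerator 0, gcd > 1]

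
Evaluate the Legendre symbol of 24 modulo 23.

1

Reduce the numerator: 24 ≡ 1 (mod 23), so (24 / 23) = (1 / 23).
(1 / 23) = 1. Collecting the sign factors: 1.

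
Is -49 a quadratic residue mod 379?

no

(-49/379)
  = (330/379)    [-49 ≡ 330 mod 379]
  = -(165/379)    [379 ≡ 3 mod 8 ⇒ (2/379) = -1]
  = -(379/165)    [QR: 165 ≡ 1 mod 4, sign kept]
  = -(49/165)    [379 ≡ 49 mod 165]
  = -(165/49)    [QR: 49 ≡ 1 mod 4, sign kept]
  = -(18/49)    [165 ≡ 18 mod 49]
  = -(9/49)    [49 ≡ 1 mod 8 ⇒ (2/49) = +1]
  = -(49/9)    [QR: 9 ≡ 1 mod 4, sign kept]
  = -(4/9)    [49 ≡ 4 mod 9]
  = -(1/9)    [9 ≡ 1 mod 8 ⇒ (2/9)^2 = +1]
  = -1    [(1/9) = 1]
The Legendre symbol is -1, so x^2 ≡ -49 (mod 379) has no solution.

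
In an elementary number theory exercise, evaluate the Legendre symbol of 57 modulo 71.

57 ≡ 1 (mod 4), so quadratic reciprocity gives (57/71) = (71/57). Reduce: 71 ≡ 14 (mod 57). Now have (14/57).
Factor out 2: 14 = 2·7. Since 57 ≡ 1 (mod 8), (2/57) = +1. Now have (7/57).
57 ≡ 1 (mod 4), so quadratic reciprocity gives (7/57) = (57/7). Reduce: 57 ≡ 1 (mod 7). Now have (1/7).
(1/7) = 1. Collecting the sign factors: 1.

1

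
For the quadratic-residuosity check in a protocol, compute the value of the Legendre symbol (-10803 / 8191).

-1

(-10803 / 8191)
  = (5579 / 8191)    [-10803 ≡ 5579 mod 8191]
  = -(8191 / 5579)    [QR: both ≡ 3 mod 4, sign flips]
  = -(2612 / 5579)    [8191 ≡ 2612 mod 5579]
  = -(653 / 5579)    [5579 ≡ 3 mod 8 ⇒ (2 / 5579)^2 = +1]
  = -(5579 / 653)    [QR: 653 ≡ 1 mod 4, sign kept]
  = -(355 / 653)    [5579 ≡ 355 mod 653]
  = -(653 / 355)    [QR: 653 ≡ 1 mod 4, sign kept]
  = -(298 / 355)    [653 ≡ 298 mod 355]
  = (149 / 355)    [355 ≡ 3 mod 8 ⇒ (2 / 355) = -1]
  = (355 / 149)    [QR: 149 ≡ 1 mod 4, sign kept]
  = (57 / 149)    [355 ≡ 57 mod 149]
  = (149 / 57)    [QR: 57 ≡ 1 mod 4, sign kept]
  = (35 / 57)    [149 ≡ 35 mod 57]
  = (57 / 35)    [QR: 57 ≡ 1 mod 4, sign kept]
  = (22 / 35)    [57 ≡ 22 mod 35]
  = -(11 / 35)    [35 ≡ 3 mod 8 ⇒ (2 / 35) = -1]
  = (35 / 11)    [QR: both ≡ 3 mod 4, sign flips]
  = (2 / 11)    [35 ≡ 2 mod 11]
  = -(1 / 11)    [11 ≡ 3 mod 8 ⇒ (2 / 11) = -1]
  = -1    [(1 / 11) = 1]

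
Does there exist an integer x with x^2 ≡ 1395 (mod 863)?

no

(1395/863)
  = (532/863)    [1395 ≡ 532 mod 863]
  = (133/863)    [863 ≡ 7 mod 8 ⇒ (2/863)^2 = +1]
  = (863/133)    [QR: 133 ≡ 1 mod 4, sign kept]
  = (65/133)    [863 ≡ 65 mod 133]
  = (133/65)    [QR: 65 ≡ 1 mod 4, sign kept]
  = (3/65)    [133 ≡ 3 mod 65]
  = (65/3)    [QR: 65 ≡ 1 mod 4, sign kept]
  = (2/3)    [65 ≡ 2 mod 3]
  = -(1/3)    [3 ≡ 3 mod 8 ⇒ (2/3) = -1]
  = -1    [(1/3) = 1]
(1395/863) = -1, and 863 is prime, so 1395 is not a quadratic residue mod 863.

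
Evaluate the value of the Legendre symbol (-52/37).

-1

Reduce the numerator: -52 ≡ 22 (mod 37), so (-52/37) = (22/37).
Factor out 2: 22 = 2·11. Since 37 ≡ 5 (mod 8), (2/37) = -1. Now have -(11/37).
37 ≡ 1 (mod 4), so quadratic reciprocity gives (11/37) = (37/11). Reduce: 37 ≡ 4 (mod 11). Now have -(4/11).
Factor out 2: 4 = 2^2. Since 11 ≡ 3 (mod 8), (2/11) = -1, and (2/11)^2 = +1. Now have -(1/11).
(1/11) = 1. Collecting the sign factors: -1.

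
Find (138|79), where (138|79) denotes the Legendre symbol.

-1

(138|79)
  = (59|79)    [138 ≡ 59 mod 79]
  = -(79|59)    [QR: both ≡ 3 mod 4, sign flips]
  = -(20|59)    [79 ≡ 20 mod 59]
  = -(5|59)    [59 ≡ 3 mod 8 ⇒ (2|59)^2 = +1]
  = -(59|5)    [QR: 5 ≡ 1 mod 4, sign kept]
  = -(4|5)    [59 ≡ 4 mod 5]
  = -(1|5)    [5 ≡ 5 mod 8 ⇒ (2|5)^2 = +1]
  = -1    [(1|5) = 1]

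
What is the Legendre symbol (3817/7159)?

(3817/7159)
  = (7159/3817)    [QR: 3817 ≡ 1 mod 4, sign kept]
  = (3342/3817)    [7159 ≡ 3342 mod 3817]
  = (1671/3817)    [3817 ≡ 1 mod 8 ⇒ (2/3817) = +1]
  = (3817/1671)    [QR: 3817 ≡ 1 mod 4, sign kept]
  = (475/1671)    [3817 ≡ 475 mod 1671]
  = -(1671/475)    [QR: both ≡ 3 mod 4, sign flips]
  = -(246/475)    [1671 ≡ 246 mod 475]
  = (123/475)    [475 ≡ 3 mod 8 ⇒ (2/475) = -1]
  = -(475/123)    [QR: both ≡ 3 mod 4, sign flips]
  = -(106/123)    [475 ≡ 106 mod 123]
  = (53/123)    [123 ≡ 3 mod 8 ⇒ (2/123) = -1]
  = (123/53)    [QR: 53 ≡ 1 mod 4, sign kept]
  = (17/53)    [123 ≡ 17 mod 53]
  = (53/17)    [QR: 17 ≡ 1 mod 4, sign kept]
  = (2/17)    [53 ≡ 2 mod 17]
  = (1/17)    [17 ≡ 1 mod 8 ⇒ (2/17) = +1]
  = 1    [(1/17) = 1]

1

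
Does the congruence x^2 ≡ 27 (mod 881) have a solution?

no

881 ≡ 1 (mod 4), so quadratic reciprocity gives (27/881) = (881/27). Reduce: 881 ≡ 17 (mod 27). Now have (17/27).
17 ≡ 1 (mod 4), so quadratic reciprocity gives (17/27) = (27/17). Reduce: 27 ≡ 10 (mod 17). Now have (10/17).
Factor out 2: 10 = 2·5. Since 17 ≡ 1 (mod 8), (2/17) = +1. Now have (5/17).
5 ≡ 1 (mod 4), so quadratic reciprocity gives (5/17) = (17/5). Reduce: 17 ≡ 2 (mod 5). Now have (2/5).
Factor out 2: 2 = 2. Since 5 ≡ 5 (mod 8), (2/5) = -1. Now have -(1/5).
(1/5) = 1. Collecting the sign factors: -1.
(27/881) = -1, and 881 is prime, so 27 is not a quadratic residue mod 881.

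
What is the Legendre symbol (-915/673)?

Reduce the numerator: -915 ≡ 431 (mod 673), so (-915/673) = (431/673).
673 ≡ 1 (mod 4), so quadratic reciprocity gives (431/673) = (673/431). Reduce: 673 ≡ 242 (mod 431). Now have (242/431).
Factor out 2: 242 = 2·121. Since 431 ≡ 7 (mod 8), (2/431) = +1. Now have (121/431).
121 ≡ 1 (mod 4), so quadratic reciprocity gives (121/431) = (431/121). Reduce: 431 ≡ 68 (mod 121). Now have (68/121).
Factor out 2: 68 = 2^2·17. Since 121 ≡ 1 (mod 8), (2/121) = +1, and (2/121)^2 = +1. Now have (17/121).
17 ≡ 1 (mod 4), so quadratic reciprocity gives (17/121) = (121/17). Reduce: 121 ≡ 2 (mod 17). Now have (2/17).
Factor out 2: 2 = 2. Since 17 ≡ 1 (mod 8), (2/17) = +1. Now have (1/17).
(1/17) = 1. Collecting the sign factors: 1.

1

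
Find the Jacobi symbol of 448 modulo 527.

Factor out 2: 448 = 2^6·7. Since 527 ≡ 7 (mod 8), (2/527) = +1, and (2/527)^6 = +1. Now have (7/527).
Both 7 ≡ 3 and 527 ≡ 3 (mod 4), so reciprocity gives (7/527) = -(527/7). Reduce: 527 ≡ 2 (mod 7). Now have -(2/7).
Factor out 2: 2 = 2. Since 7 ≡ 7 (mod 8), (2/7) = +1. Now have -(1/7).
(1/7) = 1. Collecting the sign factors: -1.

-1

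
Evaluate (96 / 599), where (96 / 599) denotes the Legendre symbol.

1

Factor out 2: 96 = 2^5·3. Since 599 ≡ 7 (mod 8), (2 / 599) = +1, and (2 / 599)^5 = +1. Now have (3 / 599).
Both 3 ≡ 3 and 599 ≡ 3 (mod 4), so reciprocity gives (3 / 599) = -(599 / 3). Reduce: 599 ≡ 2 (mod 3). Now have -(2 / 3).
Factor out 2: 2 = 2. Since 3 ≡ 3 (mod 8), (2 / 3) = -1. Now have (1 / 3).
(1 / 3) = 1. Collecting the sign factors: 1.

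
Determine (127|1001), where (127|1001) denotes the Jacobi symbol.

(127|1001)
  = (1001|127)    [QR: 1001 ≡ 1 mod 4, sign kept]
  = (112|127)    [1001 ≡ 112 mod 127]
  = (7|127)    [127 ≡ 7 mod 8 ⇒ (2|127)^4 = +1]
  = -(127|7)    [QR: both ≡ 3 mod 4, sign flips]
  = -(1|7)    [127 ≡ 1 mod 7]
  = -1    [(1|7) = 1]

-1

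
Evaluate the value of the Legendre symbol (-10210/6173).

1

(-10210/6173)
  = (2136/6173)    [-10210 ≡ 2136 mod 6173]
  = -(267/6173)    [6173 ≡ 5 mod 8 ⇒ (2/6173)^3 = -1]
  = -(6173/267)    [QR: 6173 ≡ 1 mod 4, sign kept]
  = -(32/267)    [6173 ≡ 32 mod 267]
  = (1/267)    [267 ≡ 3 mod 8 ⇒ (2/267)^5 = -1]
  = 1    [(1/267) = 1]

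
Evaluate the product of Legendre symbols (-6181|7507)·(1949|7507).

1

By multiplicativity, (-6181·1949|7507) = (-6181|7507)·(1949|7507).
First factor (-6181|7507):
(-6181|7507)
  = -(6181|7507)    [7507 ≡ 3 mod 4 ⇒ (-1|7507) = -1]
  = -(7507|6181)    [QR: 6181 ≡ 1 mod 4, sign kept]
  = -(1326|6181)    [7507 ≡ 1326 mod 6181]
  = (663|6181)    [6181 ≡ 5 mod 8 ⇒ (2|6181) = -1]
  = (6181|663)    [QR: 6181 ≡ 1 mod 4, sign kept]
  = (214|663)    [6181 ≡ 214 mod 663]
  = (107|663)    [663 ≡ 7 mod 8 ⇒ (2|663) = +1]
  = -(663|107)    [QR: both ≡ 3 mod 4, sign flips]
  = -(21|107)    [663 ≡ 21 mod 107]
  = -(107|21)    [QR: 21 ≡ 1 mod 4, sign kept]
  = -(2|21)    [107 ≡ 2 mod 21]
  = (1|21)    [21 ≡ 5 mod 8 ⇒ (2|21) = -1]
  = 1    [(1|21) = 1]
Second factor (1949|7507):
(1949|7507)
  = (7507|1949)    [QR: 1949 ≡ 1 mod 4, sign kept]
  = (1660|1949)    [7507 ≡ 1660 mod 1949]
  = (415|1949)    [1949 ≡ 5 mod 8 ⇒ (2|1949)^2 = +1]
  = (1949|415)    [QR: 1949 ≡ 1 mod 4, sign kept]
  = (289|415)    [1949 ≡ 289 mod 415]
  = (415|289)    [QR: 289 ≡ 1 mod 4, sign kept]
  = (126|289)    [415 ≡ 126 mod 289]
  = (63|289)    [289 ≡ 1 mod 8 ⇒ (2|289) = +1]
  = (289|63)    [QR: 289 ≡ 1 mod 4, sign kept]
  = (37|63)    [289 ≡ 37 mod 63]
  = (63|37)    [QR: 37 ≡ 1 mod 4, sign kept]
  = (26|37)    [63 ≡ 26 mod 37]
  = -(13|37)    [37 ≡ 5 mod 8 ⇒ (2|37) = -1]
  = -(37|13)    [QR: 13 ≡ 1 mod 4, sign kept]
  = -(11|13)    [37 ≡ 11 mod 13]
  = -(13|11)    [QR: 13 ≡ 1 mod 4, sign kept]
  = -(2|11)    [13 ≡ 2 mod 11]
  = (1|11)    [11 ≡ 3 mod 8 ⇒ (2|11) = -1]
  = 1    [(1|11) = 1]
Product: (1)·(1) = 1.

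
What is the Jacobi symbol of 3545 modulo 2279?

(3545 / 2279)
  = (1266 / 2279)    [3545 ≡ 1266 mod 2279]
  = (633 / 2279)    [2279 ≡ 7 mod 8 ⇒ (2 / 2279) = +1]
  = (2279 / 633)    [QR: 633 ≡ 1 mod 4, sign kept]
  = (380 / 633)    [2279 ≡ 380 mod 633]
  = (95 / 633)    [633 ≡ 1 mod 8 ⇒ (2 / 633)^2 = +1]
  = (633 / 95)    [QR: 633 ≡ 1 mod 4, sign kept]
  = (63 / 95)    [633 ≡ 63 mod 95]
  = -(95 / 63)    [QR: both ≡ 3 mod 4, sign flips]
  = -(32 / 63)    [95 ≡ 32 mod 63]
  = -(1 / 63)    [63 ≡ 7 mod 8 ⇒ (2 / 63)^5 = +1]
  = -1    [(1 / 63) = 1]

-1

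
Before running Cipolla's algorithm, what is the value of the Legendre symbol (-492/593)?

1

(-492/593)
  = (492/593)    [593 ≡ 1 mod 4 ⇒ (-1/593) = +1]
  = (123/593)    [593 ≡ 1 mod 8 ⇒ (2/593)^2 = +1]
  = (593/123)    [QR: 593 ≡ 1 mod 4, sign kept]
  = (101/123)    [593 ≡ 101 mod 123]
  = (123/101)    [QR: 101 ≡ 1 mod 4, sign kept]
  = (22/101)    [123 ≡ 22 mod 101]
  = -(11/101)    [101 ≡ 5 mod 8 ⇒ (2/101) = -1]
  = -(101/11)    [QR: 101 ≡ 1 mod 4, sign kept]
  = -(2/11)    [101 ≡ 2 mod 11]
  = (1/11)    [11 ≡ 3 mod 8 ⇒ (2/11) = -1]
  = 1    [(1/11) = 1]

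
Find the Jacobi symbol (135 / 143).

(135 / 143)
  = -(143 / 135)    [QR: both ≡ 3 mod 4, sign flips]
  = -(8 / 135)    [143 ≡ 8 mod 135]
  = -(1 / 135)    [135 ≡ 7 mod 8 ⇒ (2 / 135)^3 = +1]
  = -1    [(1 / 135) = 1]

-1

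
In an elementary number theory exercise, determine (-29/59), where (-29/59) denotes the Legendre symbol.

(-29/59)
  = (30/59)    [-29 ≡ 30 mod 59]
  = -(15/59)    [59 ≡ 3 mod 8 ⇒ (2/59) = -1]
  = (59/15)    [QR: both ≡ 3 mod 4, sign flips]
  = (14/15)    [59 ≡ 14 mod 15]
  = (7/15)    [15 ≡ 7 mod 8 ⇒ (2/15) = +1]
  = -(15/7)    [QR: both ≡ 3 mod 4, sign flips]
  = -(1/7)    [15 ≡ 1 mod 7]
  = -1    [(1/7) = 1]

-1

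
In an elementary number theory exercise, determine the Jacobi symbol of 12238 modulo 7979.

Reduce the numerator: 12238 ≡ 4259 (mod 7979), so (12238|7979) = (4259|7979).
Both 4259 ≡ 3 and 7979 ≡ 3 (mod 4), so reciprocity gives (4259|7979) = -(7979|4259). Reduce: 7979 ≡ 3720 (mod 4259). Now have -(3720|4259).
Factor out 2: 3720 = 2^3·465. Since 4259 ≡ 3 (mod 8), (2|4259) = -1, and (2|4259)^3 = -1. Now have (465|4259).
465 ≡ 1 (mod 4), so quadratic reciprocity gives (465|4259) = (4259|465). Reduce: 4259 ≡ 74 (mod 465). Now have (74|465).
Factor out 2: 74 = 2·37. Since 465 ≡ 1 (mod 8), (2|465) = +1. Now have (37|465).
37 ≡ 1 (mod 4), so quadratic reciprocity gives (37|465) = (465|37). Reduce: 465 ≡ 21 (mod 37). Now have (21|37).
21 ≡ 1 (mod 4), so quadratic reciprocity gives (21|37) = (37|21). Reduce: 37 ≡ 16 (mod 21). Now have (16|21).
Factor out 2: 16 = 2^4. Since 21 ≡ 5 (mod 8), (2|21) = -1, and (2|21)^4 = +1. Now have (1|21).
(1|21) = 1. Collecting the sign factors: 1.

1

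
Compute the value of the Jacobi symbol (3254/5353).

Factor out 2: 3254 = 2·1627. Since 5353 ≡ 1 (mod 8), (2/5353) = +1. Now have (1627/5353).
5353 ≡ 1 (mod 4), so quadratic reciprocity gives (1627/5353) = (5353/1627). Reduce: 5353 ≡ 472 (mod 1627). Now have (472/1627).
Factor out 2: 472 = 2^3·59. Since 1627 ≡ 3 (mod 8), (2/1627) = -1, and (2/1627)^3 = -1. Now have -(59/1627).
Both 59 ≡ 3 and 1627 ≡ 3 (mod 4), so reciprocity gives (59/1627) = -(1627/59). Reduce: 1627 ≡ 34 (mod 59). Now have (34/59).
Factor out 2: 34 = 2·17. Since 59 ≡ 3 (mod 8), (2/59) = -1. Now have -(17/59).
17 ≡ 1 (mod 4), so quadratic reciprocity gives (17/59) = (59/17). Reduce: 59 ≡ 8 (mod 17). Now have -(8/17).
Factor out 2: 8 = 2^3. Since 17 ≡ 1 (mod 8), (2/17) = +1, and (2/17)^3 = +1. Now have -(1/17).
(1/17) = 1. Collecting the sign factors: -1.

-1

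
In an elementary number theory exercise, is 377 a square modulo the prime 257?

yes

Reduce the numerator: 377 ≡ 120 (mod 257), so (377|257) = (120|257).
Factor out 2: 120 = 2^3·15. Since 257 ≡ 1 (mod 8), (2|257) = +1, and (2|257)^3 = +1. Now have (15|257).
257 ≡ 1 (mod 4), so quadratic reciprocity gives (15|257) = (257|15). Reduce: 257 ≡ 2 (mod 15). Now have (2|15).
Factor out 2: 2 = 2. Since 15 ≡ 7 (mod 8), (2|15) = +1. Now have (1|15).
(1|15) = 1. Collecting the sign factors: 1.
The Legendre symbol is 1, so x^2 ≡ 377 (mod 257) has solution.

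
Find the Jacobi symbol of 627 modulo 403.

(627 / 403)
  = (224 / 403)    [627 ≡ 224 mod 403]
  = -(7 / 403)    [403 ≡ 3 mod 8 ⇒ (2 / 403)^5 = -1]
  = (403 / 7)    [QR: both ≡ 3 mod 4, sign flips]
  = (4 / 7)    [403 ≡ 4 mod 7]
  = (1 / 7)    [7 ≡ 7 mod 8 ⇒ (2 / 7)^2 = +1]
  = 1    [(1 / 7) = 1]

1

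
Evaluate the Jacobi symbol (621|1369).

(621|1369)
  = (1369|621)    [QR: 621 ≡ 1 mod 4, sign kept]
  = (127|621)    [1369 ≡ 127 mod 621]
  = (621|127)    [QR: 621 ≡ 1 mod 4, sign kept]
  = (113|127)    [621 ≡ 113 mod 127]
  = (127|113)    [QR: 113 ≡ 1 mod 4, sign kept]
  = (14|113)    [127 ≡ 14 mod 113]
  = (7|113)    [113 ≡ 1 mod 8 ⇒ (2|113) = +1]
  = (113|7)    [QR: 113 ≡ 1 mod 4, sign kept]
  = (1|7)    [113 ≡ 1 mod 7]
  = 1    [(1|7) = 1]

1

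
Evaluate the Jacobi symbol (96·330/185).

0

By multiplicativity, (96·330/185) = (96/185)·(330/185).
First factor (96/185):
Factor out 2: 96 = 2^5·3. Since 185 ≡ 1 (mod 8), (2/185) = +1, and (2/185)^5 = +1. Now have (3/185).
185 ≡ 1 (mod 4), so quadratic reciprocity gives (3/185) = (185/3). Reduce: 185 ≡ 2 (mod 3). Now have (2/3).
Factor out 2: 2 = 2. Since 3 ≡ 3 (mod 8), (2/3) = -1. Now have -(1/3).
(1/3) = 1. Collecting the sign factors: -1.
Second factor (330/185):
Reduce the numerator: 330 ≡ 145 (mod 185), so (330/185) = (145/185).
145 ≡ 1 (mod 4), so quadratic reciprocity gives (145/185) = (185/145). Reduce: 185 ≡ 40 (mod 145). Now have (40/145).
Factor out 2: 40 = 2^3·5. Since 145 ≡ 1 (mod 8), (2/145) = +1, and (2/145)^3 = +1. Now have (5/145).
5 ≡ 1 (mod 4), so quadratic reciprocity gives (5/145) = (145/5). Reduce: 145 ≡ 0 (mod 5). Now have (0/5).
The numerator is now 0 with denominator 5 > 1: the symbol is 0.
Product: (-1)·(0) = 0.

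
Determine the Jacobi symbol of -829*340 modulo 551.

By multiplicativity, (-829·340|551) = (-829|551)·(340|551).
First factor (-829|551):
(-829|551)
  = (273|551)    [-829 ≡ 273 mod 551]
  = (551|273)    [QR: 273 ≡ 1 mod 4, sign kept]
  = (5|273)    [551 ≡ 5 mod 273]
  = (273|5)    [QR: 5 ≡ 1 mod 4, sign kept]
  = (3|5)    [273 ≡ 3 mod 5]
  = (5|3)    [QR: 5 ≡ 1 mod 4, sign kept]
  = (2|3)    [5 ≡ 2 mod 3]
  = -(1|3)    [3 ≡ 3 mod 8 ⇒ (2|3) = -1]
  = -1    [(1|3) = 1]
Second factor (340|551):
(340|551)
  = (85|551)    [551 ≡ 7 mod 8 ⇒ (2|551)^2 = +1]
  = (551|85)    [QR: 85 ≡ 1 mod 4, sign kept]
  = (41|85)    [551 ≡ 41 mod 85]
  = (85|41)    [QR: 41 ≡ 1 mod 4, sign kept]
  = (3|41)    [85 ≡ 3 mod 41]
  = (41|3)    [QR: 41 ≡ 1 mod 4, sign kept]
  = (2|3)    [41 ≡ 2 mod 3]
  = -(1|3)    [3 ≡ 3 mod 8 ⇒ (2|3) = -1]
  = -1    [(1|3) = 1]
Product: (-1)·(-1) = 1.

1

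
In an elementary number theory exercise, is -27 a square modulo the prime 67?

Pull out -1: (-27/67) = (-1/67)·(27/67). Since 67 ≡ 3 (mod 4), (-1/67) = -1. Now have -(27/67).
Both 27 ≡ 3 and 67 ≡ 3 (mod 4), so reciprocity gives (27/67) = -(67/27). Reduce: 67 ≡ 13 (mod 27). Now have (13/27).
13 ≡ 1 (mod 4), so quadratic reciprocity gives (13/27) = (27/13). Reduce: 27 ≡ 1 (mod 13). Now have (1/13).
(1/13) = 1. Collecting the sign factors: 1.
The Legendre symbol is 1, so x^2 ≡ -27 (mod 67) has solution.

yes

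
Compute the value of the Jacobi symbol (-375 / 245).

(-375 / 245)
  = (375 / 245)    [245 ≡ 1 mod 4 ⇒ (-1 / 245) = +1]
  = (130 / 245)    [375 ≡ 130 mod 245]
  = -(65 / 245)    [245 ≡ 5 mod 8 ⇒ (2 / 245) = -1]
  = -(245 / 65)    [QR: 65 ≡ 1 mod 4, sign kept]
  = -(50 / 65)    [245 ≡ 50 mod 65]
  = -(25 / 65)    [65 ≡ 1 mod 8 ⇒ (2 / 65) = +1]
  = -(65 / 25)    [QR: 25 ≡ 1 mod 4, sign kept]
  = -(15 / 25)    [65 ≡ 15 mod 25]
  = -(25 / 15)    [QR: 25 ≡ 1 mod 4, sign kept]
  = -(10 / 15)    [25 ≡ 10 mod 15]
  = -(5 / 15)    [15 ≡ 7 mod 8 ⇒ (2 / 15) = +1]
  = -(15 / 5)    [QR: 5 ≡ 1 mod 4, sign kept]
  = -(0 / 5)    [15 ≡ 0 mod 5]
  = 0    [numerator 0, gcd > 1]

0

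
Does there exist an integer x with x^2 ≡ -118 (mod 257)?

(-118/257)
  = (139/257)    [-118 ≡ 139 mod 257]
  = (257/139)    [QR: 257 ≡ 1 mod 4, sign kept]
  = (118/139)    [257 ≡ 118 mod 139]
  = -(59/139)    [139 ≡ 3 mod 8 ⇒ (2/139) = -1]
  = (139/59)    [QR: both ≡ 3 mod 4, sign flips]
  = (21/59)    [139 ≡ 21 mod 59]
  = (59/21)    [QR: 21 ≡ 1 mod 4, sign kept]
  = (17/21)    [59 ≡ 17 mod 21]
  = (21/17)    [QR: 17 ≡ 1 mod 4, sign kept]
  = (4/17)    [21 ≡ 4 mod 17]
  = (1/17)    [17 ≡ 1 mod 8 ⇒ (2/17)^2 = +1]
  = 1    [(1/17) = 1]
(-118/257) = 1, and 257 is prime, so -118 is a quadratic residue mod 257.

yes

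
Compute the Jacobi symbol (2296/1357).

(2296/1357)
  = (939/1357)    [2296 ≡ 939 mod 1357]
  = (1357/939)    [QR: 1357 ≡ 1 mod 4, sign kept]
  = (418/939)    [1357 ≡ 418 mod 939]
  = -(209/939)    [939 ≡ 3 mod 8 ⇒ (2/939) = -1]
  = -(939/209)    [QR: 209 ≡ 1 mod 4, sign kept]
  = -(103/209)    [939 ≡ 103 mod 209]
  = -(209/103)    [QR: 209 ≡ 1 mod 4, sign kept]
  = -(3/103)    [209 ≡ 3 mod 103]
  = (103/3)    [QR: both ≡ 3 mod 4, sign flips]
  = (1/3)    [103 ≡ 1 mod 3]
  = 1    [(1/3) = 1]

1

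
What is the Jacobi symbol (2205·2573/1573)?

-1

By multiplicativity, (2205·2573/1573) = (2205/1573)·(2573/1573).
First factor (2205/1573):
(2205/1573)
  = (632/1573)    [2205 ≡ 632 mod 1573]
  = -(79/1573)    [1573 ≡ 5 mod 8 ⇒ (2/1573)^3 = -1]
  = -(1573/79)    [QR: 1573 ≡ 1 mod 4, sign kept]
  = -(72/79)    [1573 ≡ 72 mod 79]
  = -(9/79)    [79 ≡ 7 mod 8 ⇒ (2/79)^3 = +1]
  = -(79/9)    [QR: 9 ≡ 1 mod 4, sign kept]
  = -(7/9)    [79 ≡ 7 mod 9]
  = -(9/7)    [QR: 9 ≡ 1 mod 4, sign kept]
  = -(2/7)    [9 ≡ 2 mod 7]
  = -(1/7)    [7 ≡ 7 mod 8 ⇒ (2/7) = +1]
  = -1    [(1/7) = 1]
Second factor (2573/1573):
(2573/1573)
  = (1000/1573)    [2573 ≡ 1000 mod 1573]
  = -(125/1573)    [1573 ≡ 5 mod 8 ⇒ (2/1573)^3 = -1]
  = -(1573/125)    [QR: 125 ≡ 1 mod 4, sign kept]
  = -(73/125)    [1573 ≡ 73 mod 125]
  = -(125/73)    [QR: 73 ≡ 1 mod 4, sign kept]
  = -(52/73)    [125 ≡ 52 mod 73]
  = -(13/73)    [73 ≡ 1 mod 8 ⇒ (2/73)^2 = +1]
  = -(73/13)    [QR: 13 ≡ 1 mod 4, sign kept]
  = -(8/13)    [73 ≡ 8 mod 13]
  = (1/13)    [13 ≡ 5 mod 8 ⇒ (2/13)^3 = -1]
  = 1    [(1/13) = 1]
Product: (-1)·(1) = -1.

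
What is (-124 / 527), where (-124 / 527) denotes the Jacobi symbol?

Reduce the numerator: -124 ≡ 403 (mod 527), so (-124 / 527) = (403 / 527).
Both 403 ≡ 3 and 527 ≡ 3 (mod 4), so reciprocity gives (403 / 527) = -(527 / 403). Reduce: 527 ≡ 124 (mod 403). Now have -(124 / 403).
Factor out 2: 124 = 2^2·31. Since 403 ≡ 3 (mod 8), (2 / 403) = -1, and (2 / 403)^2 = +1. Now have -(31 / 403).
Both 31 ≡ 3 and 403 ≡ 3 (mod 4), so reciprocity gives (31 / 403) = -(403 / 31). Reduce: 403 ≡ 0 (mod 31). Now have (0 / 31).
The numerator is now 0 with denominator 31 > 1: the symbol is 0.

0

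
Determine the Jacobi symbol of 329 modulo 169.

1

(329 / 169)
  = (160 / 169)    [329 ≡ 160 mod 169]
  = (5 / 169)    [169 ≡ 1 mod 8 ⇒ (2 / 169)^5 = +1]
  = (169 / 5)    [QR: 5 ≡ 1 mod 4, sign kept]
  = (4 / 5)    [169 ≡ 4 mod 5]
  = (1 / 5)    [5 ≡ 5 mod 8 ⇒ (2 / 5)^2 = +1]
  = 1    [(1 / 5) = 1]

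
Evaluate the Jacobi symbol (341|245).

Reduce the numerator: 341 ≡ 96 (mod 245), so (341|245) = (96|245).
Factor out 2: 96 = 2^5·3. Since 245 ≡ 5 (mod 8), (2|245) = -1, and (2|245)^5 = -1. Now have -(3|245).
245 ≡ 1 (mod 4), so quadratic reciprocity gives (3|245) = (245|3). Reduce: 245 ≡ 2 (mod 3). Now have -(2|3).
Factor out 2: 2 = 2. Since 3 ≡ 3 (mod 8), (2|3) = -1. Now have (1|3).
(1|3) = 1. Collecting the sign factors: 1.

1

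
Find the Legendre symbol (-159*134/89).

By multiplicativity, (-159·134/89) = (-159/89)·(134/89).
First factor (-159/89):
Reduce the numerator: -159 ≡ 19 (mod 89), so (-159/89) = (19/89).
89 ≡ 1 (mod 4), so quadratic reciprocity gives (19/89) = (89/19). Reduce: 89 ≡ 13 (mod 19). Now have (13/19).
13 ≡ 1 (mod 4), so quadratic reciprocity gives (13/19) = (19/13). Reduce: 19 ≡ 6 (mod 13). Now have (6/13).
Factor out 2: 6 = 2·3. Since 13 ≡ 5 (mod 8), (2/13) = -1. Now have -(3/13).
13 ≡ 1 (mod 4), so quadratic reciprocity gives (3/13) = (13/3). Reduce: 13 ≡ 1 (mod 3). Now have -(1/3).
(1/3) = 1. Collecting the sign factors: -1.
Second factor (134/89):
Reduce the numerator: 134 ≡ 45 (mod 89), so (134/89) = (45/89).
45 ≡ 1 (mod 4), so quadratic reciprocity gives (45/89) = (89/45). Reduce: 89 ≡ 44 (mod 45). Now have (44/45).
Factor out 2: 44 = 2^2·11. Since 45 ≡ 5 (mod 8), (2/45) = -1, and (2/45)^2 = +1. Now have (11/45).
45 ≡ 1 (mod 4), so quadratic reciprocity gives (11/45) = (45/11). Reduce: 45 ≡ 1 (mod 11). Now have (1/11).
(1/11) = 1. Collecting the sign factors: 1.
Product: (-1)·(1) = -1.

-1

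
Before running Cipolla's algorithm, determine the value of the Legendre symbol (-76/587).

1

Pull out -1: (-76/587) = (-1/587)·(76/587). Since 587 ≡ 3 (mod 4), (-1/587) = -1. Now have -(76/587).
Factor out 2: 76 = 2^2·19. Since 587 ≡ 3 (mod 8), (2/587) = -1, and (2/587)^2 = +1. Now have -(19/587).
Both 19 ≡ 3 and 587 ≡ 3 (mod 4), so reciprocity gives (19/587) = -(587/19). Reduce: 587 ≡ 17 (mod 19). Now have (17/19).
17 ≡ 1 (mod 4), so quadratic reciprocity gives (17/19) = (19/17). Reduce: 19 ≡ 2 (mod 17). Now have (2/17).
Factor out 2: 2 = 2. Since 17 ≡ 1 (mod 8), (2/17) = +1. Now have (1/17).
(1/17) = 1. Collecting the sign factors: 1.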